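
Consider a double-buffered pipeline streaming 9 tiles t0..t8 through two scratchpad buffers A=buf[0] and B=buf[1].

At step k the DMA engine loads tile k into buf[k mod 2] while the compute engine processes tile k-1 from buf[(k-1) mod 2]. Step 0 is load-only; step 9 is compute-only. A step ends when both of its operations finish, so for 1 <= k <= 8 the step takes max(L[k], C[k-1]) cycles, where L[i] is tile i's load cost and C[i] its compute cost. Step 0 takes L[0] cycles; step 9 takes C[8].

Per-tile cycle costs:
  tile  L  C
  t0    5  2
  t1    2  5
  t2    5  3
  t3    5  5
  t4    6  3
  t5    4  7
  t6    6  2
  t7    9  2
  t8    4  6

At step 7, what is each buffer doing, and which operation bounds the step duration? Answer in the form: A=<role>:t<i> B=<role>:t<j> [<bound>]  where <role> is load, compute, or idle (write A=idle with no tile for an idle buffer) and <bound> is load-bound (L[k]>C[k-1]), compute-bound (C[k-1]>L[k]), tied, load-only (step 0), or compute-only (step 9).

step 7: A=compute:t6 B=load:t7 [load-bound]

k=0 load=t0/5c comp=- wait=5 total=5
k=1 load=t1/2c comp=t0/2c wait=2 total=7
k=2 load=t2/5c comp=t1/5c wait=5 total=12
k=3 load=t3/5c comp=t2/3c wait=5 total=17
k=4 load=t4/6c comp=t3/5c wait=6 total=23
k=5 load=t5/4c comp=t4/3c wait=4 total=27
k=6 load=t6/6c comp=t5/7c wait=7 total=34
k=7 load=t7/9c comp=t6/2c wait=9 total=43
k=8 load=t8/4c comp=t7/2c wait=4 total=47
k=9 load=- comp=t8/6c wait=6 total=53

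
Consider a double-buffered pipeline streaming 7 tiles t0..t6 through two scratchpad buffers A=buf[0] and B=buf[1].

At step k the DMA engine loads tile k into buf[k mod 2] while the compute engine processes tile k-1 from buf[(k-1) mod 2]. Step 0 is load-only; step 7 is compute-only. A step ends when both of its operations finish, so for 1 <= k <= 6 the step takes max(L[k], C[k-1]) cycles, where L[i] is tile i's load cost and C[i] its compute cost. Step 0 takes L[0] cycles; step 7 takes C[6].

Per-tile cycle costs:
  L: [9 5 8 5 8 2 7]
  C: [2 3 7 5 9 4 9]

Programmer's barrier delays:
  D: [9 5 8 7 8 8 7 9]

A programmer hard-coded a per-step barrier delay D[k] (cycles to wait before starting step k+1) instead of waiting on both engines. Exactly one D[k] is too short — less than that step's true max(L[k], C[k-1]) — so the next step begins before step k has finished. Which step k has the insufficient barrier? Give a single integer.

hazard at step 5

k=0 barrier L[0]=9→9c, D[0]=9 ok
k=1 barrier max(L[1]=5,C[0]=2)→5c, D[1]=5 ok
k=2 barrier max(L[2]=8,C[1]=3)→8c, D[2]=8 ok
k=3 barrier max(L[3]=5,C[2]=7)→7c, D[3]=7 ok
k=4 barrier max(L[4]=8,C[3]=5)→8c, D[4]=8 ok
k=5 barrier max(L[5]=2,C[4]=9)→9c, D[5]=8 SHORT
k=6 barrier max(L[6]=7,C[5]=4)→7c, D[6]=7 ok
k=7 barrier C[6]=9→9c, D[7]=9 ok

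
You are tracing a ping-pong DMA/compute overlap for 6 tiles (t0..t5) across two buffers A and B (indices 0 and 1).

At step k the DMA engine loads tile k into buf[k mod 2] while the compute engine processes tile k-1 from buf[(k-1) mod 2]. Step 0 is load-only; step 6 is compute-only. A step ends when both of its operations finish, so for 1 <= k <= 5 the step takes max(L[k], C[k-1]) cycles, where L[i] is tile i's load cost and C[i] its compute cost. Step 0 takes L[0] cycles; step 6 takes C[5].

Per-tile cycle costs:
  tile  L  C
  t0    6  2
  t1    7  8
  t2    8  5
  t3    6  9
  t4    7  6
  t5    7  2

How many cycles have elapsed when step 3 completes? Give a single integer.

end_cycle[3] = 27

  0. 6=6c; end=6; A:t0 B:-
  1. max(7,2)=7c; end=13; A:t0 B:t1
  2. max(8,8)=8c; end=21; A:t2 B:t1
  3. max(6,5)=6c; end=27; A:t2 B:t3
  4. max(7,9)=9c; end=36; A:t4 B:t3
  5. max(7,6)=7c; end=43; A:t4 B:t5
  6. 2=2c; end=45; A:t4 B:t5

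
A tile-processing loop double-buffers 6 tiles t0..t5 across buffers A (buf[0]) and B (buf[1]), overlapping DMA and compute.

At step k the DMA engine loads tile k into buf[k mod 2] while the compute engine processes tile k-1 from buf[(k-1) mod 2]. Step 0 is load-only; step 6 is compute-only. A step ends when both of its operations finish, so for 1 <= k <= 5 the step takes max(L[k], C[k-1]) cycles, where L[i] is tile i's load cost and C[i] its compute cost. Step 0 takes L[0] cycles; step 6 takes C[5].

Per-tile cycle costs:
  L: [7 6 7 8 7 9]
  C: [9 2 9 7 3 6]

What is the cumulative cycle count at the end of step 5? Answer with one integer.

end_cycle[5] = 48

step 0: L[0]=7 → dur=7, Σ=7 | A=load:t0 B=idle [load-only]
step 1: L[1]=6 C[0]=9 → dur=9, Σ=16 | A=compute:t0 B=load:t1 [compute-bound]
step 2: L[2]=7 C[1]=2 → dur=7, Σ=23 | A=load:t2 B=compute:t1 [load-bound]
step 3: L[3]=8 C[2]=9 → dur=9, Σ=32 | A=compute:t2 B=load:t3 [compute-bound]
step 4: L[4]=7 C[3]=7 → dur=7, Σ=39 | A=load:t4 B=compute:t3 [tied]
step 5: L[5]=9 C[4]=3 → dur=9, Σ=48 | A=compute:t4 B=load:t5 [load-bound]
step 6: C[5]=6 → dur=6, Σ=54 | A=idle B=compute:t5 [compute-only]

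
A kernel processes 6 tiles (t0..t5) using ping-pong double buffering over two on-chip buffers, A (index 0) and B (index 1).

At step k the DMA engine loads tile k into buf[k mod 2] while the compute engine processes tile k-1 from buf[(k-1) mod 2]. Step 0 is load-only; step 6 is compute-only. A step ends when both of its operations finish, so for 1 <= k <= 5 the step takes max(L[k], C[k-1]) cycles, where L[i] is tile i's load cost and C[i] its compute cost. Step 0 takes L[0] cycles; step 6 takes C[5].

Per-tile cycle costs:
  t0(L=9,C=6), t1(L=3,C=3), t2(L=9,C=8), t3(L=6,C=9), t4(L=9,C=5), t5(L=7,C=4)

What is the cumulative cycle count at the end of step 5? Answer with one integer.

end_cycle[5] = 48

k=0 load=t0/9c comp=- wait=9 total=9
k=1 load=t1/3c comp=t0/6c wait=6 total=15
k=2 load=t2/9c comp=t1/3c wait=9 total=24
k=3 load=t3/6c comp=t2/8c wait=8 total=32
k=4 load=t4/9c comp=t3/9c wait=9 total=41
k=5 load=t5/7c comp=t4/5c wait=7 total=48
k=6 load=- comp=t5/4c wait=4 total=52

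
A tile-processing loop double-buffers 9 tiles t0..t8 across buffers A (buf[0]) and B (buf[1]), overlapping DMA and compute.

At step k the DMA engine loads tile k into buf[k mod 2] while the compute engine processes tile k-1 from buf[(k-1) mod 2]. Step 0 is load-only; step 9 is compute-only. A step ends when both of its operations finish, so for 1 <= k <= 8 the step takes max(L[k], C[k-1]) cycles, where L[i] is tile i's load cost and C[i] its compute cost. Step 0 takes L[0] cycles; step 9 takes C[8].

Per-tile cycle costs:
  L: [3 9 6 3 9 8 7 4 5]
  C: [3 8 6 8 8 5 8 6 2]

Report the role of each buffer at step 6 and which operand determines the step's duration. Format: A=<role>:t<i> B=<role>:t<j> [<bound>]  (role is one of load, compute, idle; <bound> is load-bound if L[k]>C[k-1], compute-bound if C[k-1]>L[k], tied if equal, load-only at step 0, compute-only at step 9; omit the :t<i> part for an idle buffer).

step 6: A=load:t6 B=compute:t5 [load-bound]

  0. 3=3c; end=3; A:t0 B:-
  1. max(9,3)=9c; end=12; A:t0 B:t1
  2. max(6,8)=8c; end=20; A:t2 B:t1
  3. max(3,6)=6c; end=26; A:t2 B:t3
  4. max(9,8)=9c; end=35; A:t4 B:t3
  5. max(8,8)=8c; end=43; A:t4 B:t5
  6. max(7,5)=7c; end=50; A:t6 B:t5
  7. max(4,8)=8c; end=58; A:t6 B:t7
  8. max(5,6)=6c; end=64; A:t8 B:t7
  9. 2=2c; end=66; A:t8 B:t7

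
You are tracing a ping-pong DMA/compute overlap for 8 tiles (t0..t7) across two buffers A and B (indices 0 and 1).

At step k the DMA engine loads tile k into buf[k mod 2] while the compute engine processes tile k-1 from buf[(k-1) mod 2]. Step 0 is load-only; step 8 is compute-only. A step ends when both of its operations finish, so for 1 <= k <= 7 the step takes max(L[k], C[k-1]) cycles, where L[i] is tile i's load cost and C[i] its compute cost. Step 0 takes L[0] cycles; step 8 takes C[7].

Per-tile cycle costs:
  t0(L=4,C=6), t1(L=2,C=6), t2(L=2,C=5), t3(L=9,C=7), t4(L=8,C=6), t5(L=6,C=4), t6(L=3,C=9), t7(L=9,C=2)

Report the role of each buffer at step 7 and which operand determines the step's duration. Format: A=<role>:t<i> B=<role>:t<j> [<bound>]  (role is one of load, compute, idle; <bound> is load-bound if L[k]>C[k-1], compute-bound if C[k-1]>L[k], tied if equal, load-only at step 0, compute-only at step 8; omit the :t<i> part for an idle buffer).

[0] DMA t0→A (4c) ∥ CU idle ⇒ 4c, clock 4
[1] DMA t1→B (2c) ∥ CU A:t0 (6c) ⇒ 6c, clock 10
[2] DMA t2→A (2c) ∥ CU B:t1 (6c) ⇒ 6c, clock 16
[3] DMA t3→B (9c) ∥ CU A:t2 (5c) ⇒ 9c, clock 25
[4] DMA t4→A (8c) ∥ CU B:t3 (7c) ⇒ 8c, clock 33
[5] DMA t5→B (6c) ∥ CU A:t4 (6c) ⇒ 6c, clock 39
[6] DMA t6→A (3c) ∥ CU B:t5 (4c) ⇒ 4c, clock 43
[7] DMA t7→B (9c) ∥ CU A:t6 (9c) ⇒ 9c, clock 52
[8] DMA idle ∥ CU B:t7 (2c) ⇒ 2c, clock 54

step 7: A=compute:t6 B=load:t7 [tied]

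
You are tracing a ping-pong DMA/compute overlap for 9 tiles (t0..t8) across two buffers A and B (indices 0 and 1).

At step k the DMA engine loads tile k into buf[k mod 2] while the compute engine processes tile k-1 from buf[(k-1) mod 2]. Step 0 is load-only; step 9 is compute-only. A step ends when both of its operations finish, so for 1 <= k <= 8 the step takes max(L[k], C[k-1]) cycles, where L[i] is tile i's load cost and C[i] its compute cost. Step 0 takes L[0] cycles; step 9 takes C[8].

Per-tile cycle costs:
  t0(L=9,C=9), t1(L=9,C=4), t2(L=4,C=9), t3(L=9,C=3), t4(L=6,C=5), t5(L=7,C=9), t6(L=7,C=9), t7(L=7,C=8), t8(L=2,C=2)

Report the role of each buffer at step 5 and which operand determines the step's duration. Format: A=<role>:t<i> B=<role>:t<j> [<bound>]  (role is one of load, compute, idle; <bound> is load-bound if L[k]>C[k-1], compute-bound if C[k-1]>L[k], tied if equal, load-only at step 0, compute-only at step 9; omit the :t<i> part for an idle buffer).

k=0 load=t0/9c comp=- wait=9 total=9
k=1 load=t1/9c comp=t0/9c wait=9 total=18
k=2 load=t2/4c comp=t1/4c wait=4 total=22
k=3 load=t3/9c comp=t2/9c wait=9 total=31
k=4 load=t4/6c comp=t3/3c wait=6 total=37
k=5 load=t5/7c comp=t4/5c wait=7 total=44
k=6 load=t6/7c comp=t5/9c wait=9 total=53
k=7 load=t7/7c comp=t6/9c wait=9 total=62
k=8 load=t8/2c comp=t7/8c wait=8 total=70
k=9 load=- comp=t8/2c wait=2 total=72

step 5: A=compute:t4 B=load:t5 [load-bound]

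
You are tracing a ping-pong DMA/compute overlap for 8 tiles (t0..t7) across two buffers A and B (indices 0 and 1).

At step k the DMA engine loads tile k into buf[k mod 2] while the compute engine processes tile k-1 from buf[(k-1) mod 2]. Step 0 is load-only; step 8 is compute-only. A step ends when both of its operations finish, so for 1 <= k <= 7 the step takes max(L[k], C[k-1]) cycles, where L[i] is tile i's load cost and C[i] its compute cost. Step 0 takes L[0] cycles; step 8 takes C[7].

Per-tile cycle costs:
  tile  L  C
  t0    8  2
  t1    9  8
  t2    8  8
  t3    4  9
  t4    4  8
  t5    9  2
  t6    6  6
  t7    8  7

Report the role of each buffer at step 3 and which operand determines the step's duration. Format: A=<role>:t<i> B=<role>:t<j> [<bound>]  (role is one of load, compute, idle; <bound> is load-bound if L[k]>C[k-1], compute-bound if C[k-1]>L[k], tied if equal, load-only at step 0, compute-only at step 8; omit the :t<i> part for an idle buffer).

[0] DMA t0→A (8c) ∥ CU idle ⇒ 8c, clock 8
[1] DMA t1→B (9c) ∥ CU A:t0 (2c) ⇒ 9c, clock 17
[2] DMA t2→A (8c) ∥ CU B:t1 (8c) ⇒ 8c, clock 25
[3] DMA t3→B (4c) ∥ CU A:t2 (8c) ⇒ 8c, clock 33
[4] DMA t4→A (4c) ∥ CU B:t3 (9c) ⇒ 9c, clock 42
[5] DMA t5→B (9c) ∥ CU A:t4 (8c) ⇒ 9c, clock 51
[6] DMA t6→A (6c) ∥ CU B:t5 (2c) ⇒ 6c, clock 57
[7] DMA t7→B (8c) ∥ CU A:t6 (6c) ⇒ 8c, clock 65
[8] DMA idle ∥ CU B:t7 (7c) ⇒ 7c, clock 72

step 3: A=compute:t2 B=load:t3 [compute-bound]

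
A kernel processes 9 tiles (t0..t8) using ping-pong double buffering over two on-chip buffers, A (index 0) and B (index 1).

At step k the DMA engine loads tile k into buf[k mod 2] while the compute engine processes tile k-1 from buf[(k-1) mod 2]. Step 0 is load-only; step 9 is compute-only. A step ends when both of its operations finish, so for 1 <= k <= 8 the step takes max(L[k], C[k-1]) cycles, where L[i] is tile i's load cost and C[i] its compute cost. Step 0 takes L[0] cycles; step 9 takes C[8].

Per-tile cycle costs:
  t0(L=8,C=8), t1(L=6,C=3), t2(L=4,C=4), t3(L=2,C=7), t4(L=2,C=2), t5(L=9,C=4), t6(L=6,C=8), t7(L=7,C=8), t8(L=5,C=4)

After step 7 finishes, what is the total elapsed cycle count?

end_cycle[7] = 54

[0] DMA t0→A (8c) ∥ CU idle ⇒ 8c, clock 8
[1] DMA t1→B (6c) ∥ CU A:t0 (8c) ⇒ 8c, clock 16
[2] DMA t2→A (4c) ∥ CU B:t1 (3c) ⇒ 4c, clock 20
[3] DMA t3→B (2c) ∥ CU A:t2 (4c) ⇒ 4c, clock 24
[4] DMA t4→A (2c) ∥ CU B:t3 (7c) ⇒ 7c, clock 31
[5] DMA t5→B (9c) ∥ CU A:t4 (2c) ⇒ 9c, clock 40
[6] DMA t6→A (6c) ∥ CU B:t5 (4c) ⇒ 6c, clock 46
[7] DMA t7→B (7c) ∥ CU A:t6 (8c) ⇒ 8c, clock 54
[8] DMA t8→A (5c) ∥ CU B:t7 (8c) ⇒ 8c, clock 62
[9] DMA idle ∥ CU A:t8 (4c) ⇒ 4c, clock 66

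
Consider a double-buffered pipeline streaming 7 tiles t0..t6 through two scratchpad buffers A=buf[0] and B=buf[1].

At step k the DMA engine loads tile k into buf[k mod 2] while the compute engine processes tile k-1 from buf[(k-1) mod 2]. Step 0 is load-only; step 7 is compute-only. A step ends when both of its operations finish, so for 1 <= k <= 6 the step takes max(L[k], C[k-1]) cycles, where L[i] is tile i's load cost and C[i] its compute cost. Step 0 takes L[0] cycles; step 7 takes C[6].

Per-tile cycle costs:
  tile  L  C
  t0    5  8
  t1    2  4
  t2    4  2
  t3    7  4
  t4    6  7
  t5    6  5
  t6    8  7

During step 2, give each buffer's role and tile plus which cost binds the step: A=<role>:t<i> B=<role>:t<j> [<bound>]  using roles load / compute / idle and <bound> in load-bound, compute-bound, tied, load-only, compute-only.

step 2: A=load:t2 B=compute:t1 [tied]

k=0 load=t0/5c comp=- wait=5 total=5
k=1 load=t1/2c comp=t0/8c wait=8 total=13
k=2 load=t2/4c comp=t1/4c wait=4 total=17
k=3 load=t3/7c comp=t2/2c wait=7 total=24
k=4 load=t4/6c comp=t3/4c wait=6 total=30
k=5 load=t5/6c comp=t4/7c wait=7 total=37
k=6 load=t6/8c comp=t5/5c wait=8 total=45
k=7 load=- comp=t6/7c wait=7 total=52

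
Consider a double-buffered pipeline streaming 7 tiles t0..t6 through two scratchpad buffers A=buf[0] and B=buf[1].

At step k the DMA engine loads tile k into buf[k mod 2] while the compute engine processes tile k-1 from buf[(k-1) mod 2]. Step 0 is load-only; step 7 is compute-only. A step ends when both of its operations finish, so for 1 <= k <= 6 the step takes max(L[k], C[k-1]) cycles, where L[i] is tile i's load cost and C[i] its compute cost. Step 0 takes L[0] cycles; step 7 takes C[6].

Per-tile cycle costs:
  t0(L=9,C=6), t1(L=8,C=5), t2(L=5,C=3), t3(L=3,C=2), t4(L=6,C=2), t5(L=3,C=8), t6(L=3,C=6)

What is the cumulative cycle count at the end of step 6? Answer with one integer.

end_cycle[6] = 42

[0] DMA t0→A (9c) ∥ CU idle ⇒ 9c, clock 9
[1] DMA t1→B (8c) ∥ CU A:t0 (6c) ⇒ 8c, clock 17
[2] DMA t2→A (5c) ∥ CU B:t1 (5c) ⇒ 5c, clock 22
[3] DMA t3→B (3c) ∥ CU A:t2 (3c) ⇒ 3c, clock 25
[4] DMA t4→A (6c) ∥ CU B:t3 (2c) ⇒ 6c, clock 31
[5] DMA t5→B (3c) ∥ CU A:t4 (2c) ⇒ 3c, clock 34
[6] DMA t6→A (3c) ∥ CU B:t5 (8c) ⇒ 8c, clock 42
[7] DMA idle ∥ CU A:t6 (6c) ⇒ 6c, clock 48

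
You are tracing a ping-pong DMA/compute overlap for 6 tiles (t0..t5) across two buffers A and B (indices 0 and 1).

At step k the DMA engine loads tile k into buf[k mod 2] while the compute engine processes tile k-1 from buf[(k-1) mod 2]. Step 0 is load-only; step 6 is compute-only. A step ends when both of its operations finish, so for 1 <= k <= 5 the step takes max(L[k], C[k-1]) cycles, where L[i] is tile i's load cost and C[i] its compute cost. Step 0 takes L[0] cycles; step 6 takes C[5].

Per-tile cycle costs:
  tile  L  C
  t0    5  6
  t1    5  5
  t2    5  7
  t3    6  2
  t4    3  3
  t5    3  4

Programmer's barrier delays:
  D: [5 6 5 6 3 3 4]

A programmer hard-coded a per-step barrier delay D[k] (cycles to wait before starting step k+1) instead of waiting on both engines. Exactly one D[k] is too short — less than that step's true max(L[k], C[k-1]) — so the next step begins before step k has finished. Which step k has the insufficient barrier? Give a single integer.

k=0 barrier L[0]=5→5c, D[0]=5 ok
k=1 barrier max(L[1]=5,C[0]=6)→6c, D[1]=6 ok
k=2 barrier max(L[2]=5,C[1]=5)→5c, D[2]=5 ok
k=3 barrier max(L[3]=6,C[2]=7)→7c, D[3]=6 SHORT
k=4 barrier max(L[4]=3,C[3]=2)→3c, D[4]=3 ok
k=5 barrier max(L[5]=3,C[4]=3)→3c, D[5]=3 ok
k=6 barrier C[5]=4→4c, D[6]=4 ok

hazard at step 3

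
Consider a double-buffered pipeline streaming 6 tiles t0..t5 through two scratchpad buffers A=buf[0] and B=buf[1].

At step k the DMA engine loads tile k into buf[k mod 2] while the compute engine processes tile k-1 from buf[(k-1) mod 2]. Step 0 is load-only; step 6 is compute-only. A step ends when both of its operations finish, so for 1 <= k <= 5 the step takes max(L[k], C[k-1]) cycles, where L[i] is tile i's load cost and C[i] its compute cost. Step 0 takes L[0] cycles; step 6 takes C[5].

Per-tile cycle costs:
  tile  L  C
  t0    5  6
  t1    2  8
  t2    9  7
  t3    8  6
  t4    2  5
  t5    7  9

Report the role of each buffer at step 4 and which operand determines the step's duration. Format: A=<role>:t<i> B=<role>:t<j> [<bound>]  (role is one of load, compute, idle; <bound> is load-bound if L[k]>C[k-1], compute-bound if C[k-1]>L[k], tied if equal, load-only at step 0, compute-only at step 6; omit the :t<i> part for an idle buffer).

[0] DMA t0→A (5c) ∥ CU idle ⇒ 5c, clock 5
[1] DMA t1→B (2c) ∥ CU A:t0 (6c) ⇒ 6c, clock 11
[2] DMA t2→A (9c) ∥ CU B:t1 (8c) ⇒ 9c, clock 20
[3] DMA t3→B (8c) ∥ CU A:t2 (7c) ⇒ 8c, clock 28
[4] DMA t4→A (2c) ∥ CU B:t3 (6c) ⇒ 6c, clock 34
[5] DMA t5→B (7c) ∥ CU A:t4 (5c) ⇒ 7c, clock 41
[6] DMA idle ∥ CU B:t5 (9c) ⇒ 9c, clock 50

step 4: A=load:t4 B=compute:t3 [compute-bound]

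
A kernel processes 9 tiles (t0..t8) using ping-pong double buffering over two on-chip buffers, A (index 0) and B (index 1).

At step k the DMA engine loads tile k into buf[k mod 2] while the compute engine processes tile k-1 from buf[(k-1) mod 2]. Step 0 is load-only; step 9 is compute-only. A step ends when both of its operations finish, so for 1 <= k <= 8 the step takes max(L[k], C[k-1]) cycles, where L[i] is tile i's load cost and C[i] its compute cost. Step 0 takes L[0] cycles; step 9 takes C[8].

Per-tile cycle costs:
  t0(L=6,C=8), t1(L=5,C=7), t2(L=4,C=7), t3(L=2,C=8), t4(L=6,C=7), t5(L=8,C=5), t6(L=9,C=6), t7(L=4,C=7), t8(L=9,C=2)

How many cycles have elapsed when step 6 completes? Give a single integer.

k=0 load=t0/6c comp=- wait=6 total=6
k=1 load=t1/5c comp=t0/8c wait=8 total=14
k=2 load=t2/4c comp=t1/7c wait=7 total=21
k=3 load=t3/2c comp=t2/7c wait=7 total=28
k=4 load=t4/6c comp=t3/8c wait=8 total=36
k=5 load=t5/8c comp=t4/7c wait=8 total=44
k=6 load=t6/9c comp=t5/5c wait=9 total=53
k=7 load=t7/4c comp=t6/6c wait=6 total=59
k=8 load=t8/9c comp=t7/7c wait=9 total=68
k=9 load=- comp=t8/2c wait=2 total=70

end_cycle[6] = 53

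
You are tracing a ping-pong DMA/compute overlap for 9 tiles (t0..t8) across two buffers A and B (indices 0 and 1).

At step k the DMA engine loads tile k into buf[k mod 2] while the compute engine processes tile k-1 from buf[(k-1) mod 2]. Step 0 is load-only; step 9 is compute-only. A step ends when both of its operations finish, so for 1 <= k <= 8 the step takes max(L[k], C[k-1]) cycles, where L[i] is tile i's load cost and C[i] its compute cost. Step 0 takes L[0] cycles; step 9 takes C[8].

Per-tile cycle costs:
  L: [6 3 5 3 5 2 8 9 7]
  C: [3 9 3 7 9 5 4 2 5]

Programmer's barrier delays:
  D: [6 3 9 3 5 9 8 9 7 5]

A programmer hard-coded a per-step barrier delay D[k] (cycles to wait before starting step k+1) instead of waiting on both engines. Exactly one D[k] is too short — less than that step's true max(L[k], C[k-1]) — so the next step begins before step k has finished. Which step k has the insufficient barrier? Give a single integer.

hazard at step 4

[0] required=L[0]=6=6 vs D=6 ok
[1] required=max(L[1]=3,C[0]=3)=3 vs D=3 ok
[2] required=max(L[2]=5,C[1]=9)=9 vs D=9 ok
[3] required=max(L[3]=3,C[2]=3)=3 vs D=3 ok
[4] required=max(L[4]=5,C[3]=7)=7 vs D=5 SHORT
[5] required=max(L[5]=2,C[4]=9)=9 vs D=9 ok
[6] required=max(L[6]=8,C[5]=5)=8 vs D=8 ok
[7] required=max(L[7]=9,C[6]=4)=9 vs D=9 ok
[8] required=max(L[8]=7,C[7]=2)=7 vs D=7 ok
[9] required=C[8]=5=5 vs D=5 ok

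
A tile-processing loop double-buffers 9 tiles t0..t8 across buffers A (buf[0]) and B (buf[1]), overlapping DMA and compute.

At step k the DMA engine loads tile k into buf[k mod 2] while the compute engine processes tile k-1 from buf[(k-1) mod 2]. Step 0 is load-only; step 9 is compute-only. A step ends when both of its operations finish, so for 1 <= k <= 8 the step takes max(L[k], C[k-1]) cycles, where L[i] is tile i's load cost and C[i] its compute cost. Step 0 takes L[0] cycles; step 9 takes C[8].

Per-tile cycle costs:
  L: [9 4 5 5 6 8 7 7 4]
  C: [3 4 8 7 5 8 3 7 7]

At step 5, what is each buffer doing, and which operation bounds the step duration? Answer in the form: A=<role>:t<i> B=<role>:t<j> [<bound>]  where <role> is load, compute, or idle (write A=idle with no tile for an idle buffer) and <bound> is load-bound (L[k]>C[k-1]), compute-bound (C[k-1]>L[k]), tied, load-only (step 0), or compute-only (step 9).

step 5: A=compute:t4 B=load:t5 [load-bound]

step 0: L[0]=9 → dur=9, Σ=9 | A=load:t0 B=idle [load-only]
step 1: L[1]=4 C[0]=3 → dur=4, Σ=13 | A=compute:t0 B=load:t1 [load-bound]
step 2: L[2]=5 C[1]=4 → dur=5, Σ=18 | A=load:t2 B=compute:t1 [load-bound]
step 3: L[3]=5 C[2]=8 → dur=8, Σ=26 | A=compute:t2 B=load:t3 [compute-bound]
step 4: L[4]=6 C[3]=7 → dur=7, Σ=33 | A=load:t4 B=compute:t3 [compute-bound]
step 5: L[5]=8 C[4]=5 → dur=8, Σ=41 | A=compute:t4 B=load:t5 [load-bound]
step 6: L[6]=7 C[5]=8 → dur=8, Σ=49 | A=load:t6 B=compute:t5 [compute-bound]
step 7: L[7]=7 C[6]=3 → dur=7, Σ=56 | A=compute:t6 B=load:t7 [load-bound]
step 8: L[8]=4 C[7]=7 → dur=7, Σ=63 | A=load:t8 B=compute:t7 [compute-bound]
step 9: C[8]=7 → dur=7, Σ=70 | A=compute:t8 B=idle [compute-only]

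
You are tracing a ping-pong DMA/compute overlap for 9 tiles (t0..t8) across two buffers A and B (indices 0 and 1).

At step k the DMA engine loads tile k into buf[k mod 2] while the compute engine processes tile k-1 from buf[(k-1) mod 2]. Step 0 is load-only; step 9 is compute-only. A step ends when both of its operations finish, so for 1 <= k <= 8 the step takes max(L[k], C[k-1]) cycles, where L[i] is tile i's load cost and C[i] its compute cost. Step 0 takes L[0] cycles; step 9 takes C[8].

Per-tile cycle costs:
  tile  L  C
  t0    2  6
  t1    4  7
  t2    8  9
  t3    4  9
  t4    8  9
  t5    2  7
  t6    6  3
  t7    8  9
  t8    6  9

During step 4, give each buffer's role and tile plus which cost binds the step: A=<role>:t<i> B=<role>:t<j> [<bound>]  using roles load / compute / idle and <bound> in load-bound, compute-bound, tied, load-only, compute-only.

step 4: A=load:t4 B=compute:t3 [compute-bound]

  0. 2=2c; end=2; A:t0 B:-
  1. max(4,6)=6c; end=8; A:t0 B:t1
  2. max(8,7)=8c; end=16; A:t2 B:t1
  3. max(4,9)=9c; end=25; A:t2 B:t3
  4. max(8,9)=9c; end=34; A:t4 B:t3
  5. max(2,9)=9c; end=43; A:t4 B:t5
  6. max(6,7)=7c; end=50; A:t6 B:t5
  7. max(8,3)=8c; end=58; A:t6 B:t7
  8. max(6,9)=9c; end=67; A:t8 B:t7
  9. 9=9c; end=76; A:t8 B:t7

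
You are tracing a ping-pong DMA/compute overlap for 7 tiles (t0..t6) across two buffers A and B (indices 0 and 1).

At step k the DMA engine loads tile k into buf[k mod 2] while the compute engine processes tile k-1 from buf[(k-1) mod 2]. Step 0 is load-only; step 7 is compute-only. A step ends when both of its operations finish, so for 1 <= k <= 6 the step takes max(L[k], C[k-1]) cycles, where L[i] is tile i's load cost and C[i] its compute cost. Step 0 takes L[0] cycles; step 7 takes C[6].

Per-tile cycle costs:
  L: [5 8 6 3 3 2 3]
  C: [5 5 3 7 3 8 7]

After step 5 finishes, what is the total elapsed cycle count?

step 0: L[0]=5 → dur=5, Σ=5 | A=load:t0 B=idle [load-only]
step 1: L[1]=8 C[0]=5 → dur=8, Σ=13 | A=compute:t0 B=load:t1 [load-bound]
step 2: L[2]=6 C[1]=5 → dur=6, Σ=19 | A=load:t2 B=compute:t1 [load-bound]
step 3: L[3]=3 C[2]=3 → dur=3, Σ=22 | A=compute:t2 B=load:t3 [tied]
step 4: L[4]=3 C[3]=7 → dur=7, Σ=29 | A=load:t4 B=compute:t3 [compute-bound]
step 5: L[5]=2 C[4]=3 → dur=3, Σ=32 | A=compute:t4 B=load:t5 [compute-bound]
step 6: L[6]=3 C[5]=8 → dur=8, Σ=40 | A=load:t6 B=compute:t5 [compute-bound]
step 7: C[6]=7 → dur=7, Σ=47 | A=compute:t6 B=idle [compute-only]

end_cycle[5] = 32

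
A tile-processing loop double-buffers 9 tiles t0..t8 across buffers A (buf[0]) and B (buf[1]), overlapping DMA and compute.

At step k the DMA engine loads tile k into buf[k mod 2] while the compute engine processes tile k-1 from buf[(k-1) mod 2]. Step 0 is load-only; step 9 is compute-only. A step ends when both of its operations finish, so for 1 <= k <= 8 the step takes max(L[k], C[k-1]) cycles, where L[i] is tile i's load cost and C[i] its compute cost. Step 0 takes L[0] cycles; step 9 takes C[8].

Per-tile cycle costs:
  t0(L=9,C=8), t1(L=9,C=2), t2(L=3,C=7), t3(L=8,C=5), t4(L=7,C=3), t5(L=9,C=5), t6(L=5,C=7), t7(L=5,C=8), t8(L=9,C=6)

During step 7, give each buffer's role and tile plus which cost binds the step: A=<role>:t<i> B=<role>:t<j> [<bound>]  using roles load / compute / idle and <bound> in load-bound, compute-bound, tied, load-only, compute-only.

step 7: A=compute:t6 B=load:t7 [compute-bound]

  0. 9=9c; end=9; A:t0 B:-
  1. max(9,8)=9c; end=18; A:t0 B:t1
  2. max(3,2)=3c; end=21; A:t2 B:t1
  3. max(8,7)=8c; end=29; A:t2 B:t3
  4. max(7,5)=7c; end=36; A:t4 B:t3
  5. max(9,3)=9c; end=45; A:t4 B:t5
  6. max(5,5)=5c; end=50; A:t6 B:t5
  7. max(5,7)=7c; end=57; A:t6 B:t7
  8. max(9,8)=9c; end=66; A:t8 B:t7
  9. 6=6c; end=72; A:t8 B:t7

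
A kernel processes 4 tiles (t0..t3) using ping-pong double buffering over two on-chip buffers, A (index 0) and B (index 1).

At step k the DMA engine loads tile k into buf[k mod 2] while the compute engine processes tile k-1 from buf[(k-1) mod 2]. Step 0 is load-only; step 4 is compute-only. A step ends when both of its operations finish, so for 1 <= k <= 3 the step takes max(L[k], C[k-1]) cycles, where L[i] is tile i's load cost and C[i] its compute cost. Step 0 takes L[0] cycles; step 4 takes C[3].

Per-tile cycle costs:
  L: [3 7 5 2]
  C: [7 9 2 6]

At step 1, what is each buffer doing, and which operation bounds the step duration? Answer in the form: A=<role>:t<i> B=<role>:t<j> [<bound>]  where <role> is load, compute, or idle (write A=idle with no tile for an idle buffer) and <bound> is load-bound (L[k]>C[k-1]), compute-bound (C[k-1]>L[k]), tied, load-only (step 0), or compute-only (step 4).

step 0: L[0]=3 → dur=3, Σ=3 | A=load:t0 B=idle [load-only]
step 1: L[1]=7 C[0]=7 → dur=7, Σ=10 | A=compute:t0 B=load:t1 [tied]
step 2: L[2]=5 C[1]=9 → dur=9, Σ=19 | A=load:t2 B=compute:t1 [compute-bound]
step 3: L[3]=2 C[2]=2 → dur=2, Σ=21 | A=compute:t2 B=load:t3 [tied]
step 4: C[3]=6 → dur=6, Σ=27 | A=idle B=compute:t3 [compute-only]

step 1: A=compute:t0 B=load:t1 [tied]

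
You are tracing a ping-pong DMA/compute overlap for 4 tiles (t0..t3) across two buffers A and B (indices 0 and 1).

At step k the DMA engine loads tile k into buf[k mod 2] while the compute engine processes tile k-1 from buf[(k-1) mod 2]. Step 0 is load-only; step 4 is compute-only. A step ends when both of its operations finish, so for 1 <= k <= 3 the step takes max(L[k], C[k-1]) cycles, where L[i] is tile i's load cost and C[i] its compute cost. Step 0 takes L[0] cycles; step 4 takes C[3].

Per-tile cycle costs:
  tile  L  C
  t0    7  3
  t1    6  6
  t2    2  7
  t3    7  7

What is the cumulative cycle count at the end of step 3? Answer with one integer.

end_cycle[3] = 26

  0. 7=7c; end=7; A:t0 B:-
  1. max(6,3)=6c; end=13; A:t0 B:t1
  2. max(2,6)=6c; end=19; A:t2 B:t1
  3. max(7,7)=7c; end=26; A:t2 B:t3
  4. 7=7c; end=33; A:t2 B:t3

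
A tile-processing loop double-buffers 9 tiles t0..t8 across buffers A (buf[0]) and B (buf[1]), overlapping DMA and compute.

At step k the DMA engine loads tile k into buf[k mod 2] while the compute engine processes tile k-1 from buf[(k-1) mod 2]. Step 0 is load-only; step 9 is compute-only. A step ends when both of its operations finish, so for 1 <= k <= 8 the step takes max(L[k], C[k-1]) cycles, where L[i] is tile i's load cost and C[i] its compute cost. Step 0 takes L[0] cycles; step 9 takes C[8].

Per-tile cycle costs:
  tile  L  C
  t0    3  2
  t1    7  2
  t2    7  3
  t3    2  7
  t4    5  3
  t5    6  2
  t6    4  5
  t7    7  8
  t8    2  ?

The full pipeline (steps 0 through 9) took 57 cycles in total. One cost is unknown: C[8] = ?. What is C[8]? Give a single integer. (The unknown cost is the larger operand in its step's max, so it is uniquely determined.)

step 0 → dur = L[0]=3 = 3
step 1 → dur = max(L[1]=7, C[0]=2) = 7
step 2 → dur = max(L[2]=7, C[1]=2) = 7
step 3 → dur = max(L[3]=2, C[2]=3) = 3
step 4 → dur = max(L[4]=5, C[3]=7) = 7
step 5 → dur = max(L[5]=6, C[4]=3) = 6
step 6 → dur = max(L[6]=4, C[5]=2) = 4
step 7 → dur = max(L[7]=7, C[6]=5) = 7
step 8 → dur = max(L[8]=2, C[7]=8) = 8
step 9 → dur = C[8]=? = C[8]  (unknown; binding)
sum of known step durations = 52
dur[9] = total - known = 57 - 52 = 5
C[8] is the binding max in step 9, so C[8] = dur[9] = 5

C[8] = 5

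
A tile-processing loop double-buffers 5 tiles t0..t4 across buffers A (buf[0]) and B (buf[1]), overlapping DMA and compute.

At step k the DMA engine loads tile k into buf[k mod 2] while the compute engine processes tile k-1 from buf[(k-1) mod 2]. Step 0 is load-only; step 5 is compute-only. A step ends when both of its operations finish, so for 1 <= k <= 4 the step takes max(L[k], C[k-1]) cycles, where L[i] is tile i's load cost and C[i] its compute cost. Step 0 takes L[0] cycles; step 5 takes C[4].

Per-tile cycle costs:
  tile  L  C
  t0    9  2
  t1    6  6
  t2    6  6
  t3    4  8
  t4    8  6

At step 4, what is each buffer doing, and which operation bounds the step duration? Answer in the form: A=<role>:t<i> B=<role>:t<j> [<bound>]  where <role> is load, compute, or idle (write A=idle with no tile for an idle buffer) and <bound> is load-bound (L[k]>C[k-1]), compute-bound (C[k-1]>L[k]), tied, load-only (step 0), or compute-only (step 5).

step 4: A=load:t4 B=compute:t3 [tied]

k=0 load=t0/9c comp=- wait=9 total=9
k=1 load=t1/6c comp=t0/2c wait=6 total=15
k=2 load=t2/6c comp=t1/6c wait=6 total=21
k=3 load=t3/4c comp=t2/6c wait=6 total=27
k=4 load=t4/8c comp=t3/8c wait=8 total=35
k=5 load=- comp=t4/6c wait=6 total=41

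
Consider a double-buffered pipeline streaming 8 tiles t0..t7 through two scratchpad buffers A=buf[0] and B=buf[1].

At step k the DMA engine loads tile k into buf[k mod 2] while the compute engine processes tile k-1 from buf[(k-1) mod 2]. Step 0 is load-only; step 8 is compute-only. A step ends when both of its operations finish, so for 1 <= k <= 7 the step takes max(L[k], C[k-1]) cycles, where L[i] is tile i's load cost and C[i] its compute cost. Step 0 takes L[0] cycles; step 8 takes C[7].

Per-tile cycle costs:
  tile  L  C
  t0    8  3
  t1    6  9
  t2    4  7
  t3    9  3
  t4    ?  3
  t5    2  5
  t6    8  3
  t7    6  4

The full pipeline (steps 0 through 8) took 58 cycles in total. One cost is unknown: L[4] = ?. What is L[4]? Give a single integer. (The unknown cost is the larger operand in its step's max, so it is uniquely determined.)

step 0 | dur = L[0]=8 = 8
step 1 | dur = max(L[1]=6, C[0]=3) = 6
step 2 | dur = max(L[2]=4, C[1]=9) = 9
step 3 | dur = max(L[3]=9, C[2]=7) = 9
step 4 | dur = max(L[4]=?, C[3]=3) = L[4]  (unknown; binding)
step 5 | dur = max(L[5]=2, C[4]=3) = 3
step 6 | dur = max(L[6]=8, C[5]=5) = 8
step 7 | dur = max(L[7]=6, C[6]=3) = 6
step 8 | dur = C[7]=4 = 4
sum of known step durations = 53
dur[4] = total - known = 58 - 53 = 5
L[4] is the binding max in step 4, so L[4] = dur[4] = 5

L[4] = 5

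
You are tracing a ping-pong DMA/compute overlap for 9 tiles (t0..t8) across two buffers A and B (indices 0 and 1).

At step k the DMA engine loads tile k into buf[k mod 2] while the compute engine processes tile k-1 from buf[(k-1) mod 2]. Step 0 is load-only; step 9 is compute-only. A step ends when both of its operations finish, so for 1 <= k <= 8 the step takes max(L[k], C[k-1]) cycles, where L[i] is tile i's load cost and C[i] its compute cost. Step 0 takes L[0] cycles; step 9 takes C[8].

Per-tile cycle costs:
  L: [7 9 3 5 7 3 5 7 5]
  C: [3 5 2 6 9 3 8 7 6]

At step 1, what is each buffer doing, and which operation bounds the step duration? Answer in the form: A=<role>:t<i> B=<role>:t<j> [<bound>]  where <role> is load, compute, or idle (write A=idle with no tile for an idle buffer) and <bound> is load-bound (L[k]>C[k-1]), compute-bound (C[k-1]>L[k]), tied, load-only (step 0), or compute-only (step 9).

[0] DMA t0→A (7c) ∥ CU idle ⇒ 7c, clock 7
[1] DMA t1→B (9c) ∥ CU A:t0 (3c) ⇒ 9c, clock 16
[2] DMA t2→A (3c) ∥ CU B:t1 (5c) ⇒ 5c, clock 21
[3] DMA t3→B (5c) ∥ CU A:t2 (2c) ⇒ 5c, clock 26
[4] DMA t4→A (7c) ∥ CU B:t3 (6c) ⇒ 7c, clock 33
[5] DMA t5→B (3c) ∥ CU A:t4 (9c) ⇒ 9c, clock 42
[6] DMA t6→A (5c) ∥ CU B:t5 (3c) ⇒ 5c, clock 47
[7] DMA t7→B (7c) ∥ CU A:t6 (8c) ⇒ 8c, clock 55
[8] DMA t8→A (5c) ∥ CU B:t7 (7c) ⇒ 7c, clock 62
[9] DMA idle ∥ CU A:t8 (6c) ⇒ 6c, clock 68

step 1: A=compute:t0 B=load:t1 [load-bound]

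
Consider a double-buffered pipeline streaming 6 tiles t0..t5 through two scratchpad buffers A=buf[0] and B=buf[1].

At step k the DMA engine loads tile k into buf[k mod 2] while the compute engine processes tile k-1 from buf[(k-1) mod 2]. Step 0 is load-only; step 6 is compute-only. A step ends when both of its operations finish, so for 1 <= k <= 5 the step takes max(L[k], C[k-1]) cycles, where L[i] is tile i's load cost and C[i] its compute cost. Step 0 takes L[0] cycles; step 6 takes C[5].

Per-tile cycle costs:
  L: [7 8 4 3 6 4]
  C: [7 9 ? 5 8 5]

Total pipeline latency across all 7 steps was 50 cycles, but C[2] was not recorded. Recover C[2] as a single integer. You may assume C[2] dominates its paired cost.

C[2] = 7

step 0 = dur = L[0]=7 = 7
step 1 = dur = max(L[1]=8, C[0]=7) = 8
step 2 = dur = max(L[2]=4, C[1]=9) = 9
step 3 = dur = max(L[3]=3, C[2]=?) = C[2]  (unknown; binding)
step 4 = dur = max(L[4]=6, C[3]=5) = 6
step 5 = dur = max(L[5]=4, C[4]=8) = 8
step 6 = dur = C[5]=5 = 5
sum of known step durations = 43
dur[3] = total - known = 50 - 43 = 7
C[2] is the binding max in step 3, so C[2] = dur[3] = 7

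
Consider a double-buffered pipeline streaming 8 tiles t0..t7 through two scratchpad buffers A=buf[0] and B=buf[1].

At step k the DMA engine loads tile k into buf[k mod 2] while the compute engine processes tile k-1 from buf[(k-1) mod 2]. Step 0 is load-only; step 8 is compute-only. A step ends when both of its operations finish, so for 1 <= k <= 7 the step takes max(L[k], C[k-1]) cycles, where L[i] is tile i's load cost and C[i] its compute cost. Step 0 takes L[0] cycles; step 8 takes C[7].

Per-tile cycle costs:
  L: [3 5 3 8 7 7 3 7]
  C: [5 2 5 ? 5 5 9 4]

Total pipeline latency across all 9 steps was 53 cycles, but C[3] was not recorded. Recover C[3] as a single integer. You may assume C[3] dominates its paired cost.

step 0: dur = L[0]=3 = 3
step 1: dur = max(L[1]=5, C[0]=5) = 5
step 2: dur = max(L[2]=3, C[1]=2) = 3
step 3: dur = max(L[3]=8, C[2]=5) = 8
step 4: dur = max(L[4]=7, C[3]=?) = C[3]  (unknown; binding)
step 5: dur = max(L[5]=7, C[4]=5) = 7
step 6: dur = max(L[6]=3, C[5]=5) = 5
step 7: dur = max(L[7]=7, C[6]=9) = 9
step 8: dur = C[7]=4 = 4
sum of known step durations = 44
dur[4] = total - known = 53 - 44 = 9
C[3] is the binding max in step 4, so C[3] = dur[4] = 9

C[3] = 9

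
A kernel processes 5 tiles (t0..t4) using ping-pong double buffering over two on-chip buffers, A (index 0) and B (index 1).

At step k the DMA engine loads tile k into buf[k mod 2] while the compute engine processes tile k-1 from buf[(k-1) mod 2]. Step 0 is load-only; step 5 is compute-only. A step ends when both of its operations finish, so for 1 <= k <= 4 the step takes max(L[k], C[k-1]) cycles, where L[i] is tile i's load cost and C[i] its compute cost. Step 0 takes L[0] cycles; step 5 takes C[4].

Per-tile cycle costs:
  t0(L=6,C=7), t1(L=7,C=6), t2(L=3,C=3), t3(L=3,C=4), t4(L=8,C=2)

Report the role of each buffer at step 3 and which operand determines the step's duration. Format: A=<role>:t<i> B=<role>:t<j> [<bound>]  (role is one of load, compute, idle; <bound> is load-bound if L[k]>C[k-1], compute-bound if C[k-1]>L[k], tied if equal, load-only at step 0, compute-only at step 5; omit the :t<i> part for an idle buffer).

step 0: L[0]=6 → dur=6, Σ=6 | A=load:t0 B=idle [load-only]
step 1: L[1]=7 C[0]=7 → dur=7, Σ=13 | A=compute:t0 B=load:t1 [tied]
step 2: L[2]=3 C[1]=6 → dur=6, Σ=19 | A=load:t2 B=compute:t1 [compute-bound]
step 3: L[3]=3 C[2]=3 → dur=3, Σ=22 | A=compute:t2 B=load:t3 [tied]
step 4: L[4]=8 C[3]=4 → dur=8, Σ=30 | A=load:t4 B=compute:t3 [load-bound]
step 5: C[4]=2 → dur=2, Σ=32 | A=compute:t4 B=idle [compute-only]

step 3: A=compute:t2 B=load:t3 [tied]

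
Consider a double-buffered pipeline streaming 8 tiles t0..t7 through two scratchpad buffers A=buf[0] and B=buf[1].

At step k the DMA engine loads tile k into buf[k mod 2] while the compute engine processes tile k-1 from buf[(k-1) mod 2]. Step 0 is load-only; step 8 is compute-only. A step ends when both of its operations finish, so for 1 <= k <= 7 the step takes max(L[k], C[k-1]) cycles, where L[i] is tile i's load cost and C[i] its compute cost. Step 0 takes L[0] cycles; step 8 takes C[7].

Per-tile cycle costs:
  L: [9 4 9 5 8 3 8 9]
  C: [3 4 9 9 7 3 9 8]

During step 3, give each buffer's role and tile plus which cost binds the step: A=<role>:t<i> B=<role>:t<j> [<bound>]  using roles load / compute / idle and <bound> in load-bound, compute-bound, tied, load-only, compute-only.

[0] DMA t0→A (9c) ∥ CU idle ⇒ 9c, clock 9
[1] DMA t1→B (4c) ∥ CU A:t0 (3c) ⇒ 4c, clock 13
[2] DMA t2→A (9c) ∥ CU B:t1 (4c) ⇒ 9c, clock 22
[3] DMA t3→B (5c) ∥ CU A:t2 (9c) ⇒ 9c, clock 31
[4] DMA t4→A (8c) ∥ CU B:t3 (9c) ⇒ 9c, clock 40
[5] DMA t5→B (3c) ∥ CU A:t4 (7c) ⇒ 7c, clock 47
[6] DMA t6→A (8c) ∥ CU B:t5 (3c) ⇒ 8c, clock 55
[7] DMA t7→B (9c) ∥ CU A:t6 (9c) ⇒ 9c, clock 64
[8] DMA idle ∥ CU B:t7 (8c) ⇒ 8c, clock 72

step 3: A=compute:t2 B=load:t3 [compute-bound]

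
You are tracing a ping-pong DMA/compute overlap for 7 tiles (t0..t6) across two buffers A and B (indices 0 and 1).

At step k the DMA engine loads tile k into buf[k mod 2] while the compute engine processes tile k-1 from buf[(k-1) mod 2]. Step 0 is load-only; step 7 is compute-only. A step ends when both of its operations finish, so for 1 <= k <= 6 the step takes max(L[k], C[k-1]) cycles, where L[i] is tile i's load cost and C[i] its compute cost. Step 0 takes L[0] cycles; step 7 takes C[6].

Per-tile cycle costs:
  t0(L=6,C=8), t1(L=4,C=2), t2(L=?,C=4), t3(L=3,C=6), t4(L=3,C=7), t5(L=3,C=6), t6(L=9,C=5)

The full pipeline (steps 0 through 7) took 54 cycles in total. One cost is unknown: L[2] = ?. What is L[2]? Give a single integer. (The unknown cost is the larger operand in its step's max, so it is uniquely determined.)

L[2] = 9

step 0 | dur = L[0]=6 = 6
step 1 | dur = max(L[1]=4, C[0]=8) = 8
step 2 | dur = max(L[2]=?, C[1]=2) = L[2]  (unknown; binding)
step 3 | dur = max(L[3]=3, C[2]=4) = 4
step 4 | dur = max(L[4]=3, C[3]=6) = 6
step 5 | dur = max(L[5]=3, C[4]=7) = 7
step 6 | dur = max(L[6]=9, C[5]=6) = 9
step 7 | dur = C[6]=5 = 5
sum of known step durations = 45
dur[2] = total - known = 54 - 45 = 9
L[2] is the binding max in step 2, so L[2] = dur[2] = 9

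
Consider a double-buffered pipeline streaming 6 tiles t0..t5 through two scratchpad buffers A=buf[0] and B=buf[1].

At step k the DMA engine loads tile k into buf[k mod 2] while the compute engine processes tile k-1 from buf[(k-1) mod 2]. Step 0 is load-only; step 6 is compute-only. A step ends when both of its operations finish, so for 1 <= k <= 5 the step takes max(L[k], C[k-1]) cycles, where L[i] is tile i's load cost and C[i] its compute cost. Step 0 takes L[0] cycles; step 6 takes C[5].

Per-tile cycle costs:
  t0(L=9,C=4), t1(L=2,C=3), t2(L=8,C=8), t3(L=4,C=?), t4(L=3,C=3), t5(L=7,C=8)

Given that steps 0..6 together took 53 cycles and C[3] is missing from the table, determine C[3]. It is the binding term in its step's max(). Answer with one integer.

C[3] = 9

step 0 → dur = L[0]=9 = 9
step 1 → dur = max(L[1]=2, C[0]=4) = 4
step 2 → dur = max(L[2]=8, C[1]=3) = 8
step 3 → dur = max(L[3]=4, C[2]=8) = 8
step 4 → dur = max(L[4]=3, C[3]=?) = C[3]  (unknown; binding)
step 5 → dur = max(L[5]=7, C[4]=3) = 7
step 6 → dur = C[5]=8 = 8
sum of known step durations = 44
dur[4] = total - known = 53 - 44 = 9
C[3] is the binding max in step 4, so C[3] = dur[4] = 9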